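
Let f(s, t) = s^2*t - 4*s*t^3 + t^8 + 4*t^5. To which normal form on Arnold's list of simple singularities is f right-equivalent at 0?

D_9

The Hessian of f at 0 has rank 0. Corank 2; j^3 = s^2*t has shape L^2 M (L != M), so D-series; mu = 9 gives D_9.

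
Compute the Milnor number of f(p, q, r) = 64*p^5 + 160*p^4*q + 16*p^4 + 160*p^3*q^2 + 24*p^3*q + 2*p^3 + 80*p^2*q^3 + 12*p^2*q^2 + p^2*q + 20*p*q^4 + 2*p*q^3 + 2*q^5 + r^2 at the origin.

6

The Hessian of f at 0 is [[0, 0, 0], [0, 0, 0], [0, 0, 2]] with rank 1, so corank 2. A Groebner basis of the Jacobian ideal J(f) in C{p,q,r} is {p^3, p^2*q, -p^2/4 + p*q^2, 7*p^2/2 + p*q + q^3, r}; counting standard monomials gives mu = 6. Corank 2; j^3 = p^2*(2*p + q) has shape L^2 M (L != M), so D-series; mu = 6 gives D_6.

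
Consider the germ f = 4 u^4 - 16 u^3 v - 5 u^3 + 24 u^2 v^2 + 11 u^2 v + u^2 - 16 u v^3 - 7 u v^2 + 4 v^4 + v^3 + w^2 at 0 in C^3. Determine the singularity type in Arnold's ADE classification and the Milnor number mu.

Type A2, Milnor number mu = 2.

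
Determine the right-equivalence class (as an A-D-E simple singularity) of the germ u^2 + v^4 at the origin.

A_{3}

The Hessian of f at 0 is [[2, 0], [0, 0]] with rank 1, so corank 1. A Groebner basis of the Jacobian ideal J(f) in C{u,v} is {v^3, u}; counting standard monomials gives mu = 3. Corank 1: A-series; mu = 3 gives A_3.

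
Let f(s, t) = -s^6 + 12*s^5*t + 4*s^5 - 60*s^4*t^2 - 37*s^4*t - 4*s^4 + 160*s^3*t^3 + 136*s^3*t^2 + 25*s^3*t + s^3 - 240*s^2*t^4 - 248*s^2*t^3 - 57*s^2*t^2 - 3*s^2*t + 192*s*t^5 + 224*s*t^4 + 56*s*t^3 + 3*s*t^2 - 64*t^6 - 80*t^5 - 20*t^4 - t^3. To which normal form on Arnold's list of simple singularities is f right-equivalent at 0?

E_{7}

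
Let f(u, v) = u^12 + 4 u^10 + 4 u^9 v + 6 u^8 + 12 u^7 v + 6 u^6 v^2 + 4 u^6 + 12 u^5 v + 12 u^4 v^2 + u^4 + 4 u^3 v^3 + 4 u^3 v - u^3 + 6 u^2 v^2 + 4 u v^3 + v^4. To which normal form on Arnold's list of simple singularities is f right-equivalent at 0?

E6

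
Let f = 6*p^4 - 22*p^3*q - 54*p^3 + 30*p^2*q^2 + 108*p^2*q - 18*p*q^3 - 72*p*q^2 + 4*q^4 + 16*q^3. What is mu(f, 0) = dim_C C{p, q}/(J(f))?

7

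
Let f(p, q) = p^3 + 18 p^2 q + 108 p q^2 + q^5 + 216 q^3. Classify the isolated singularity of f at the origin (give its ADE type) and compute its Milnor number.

Type E_8, Milnor number mu = 8.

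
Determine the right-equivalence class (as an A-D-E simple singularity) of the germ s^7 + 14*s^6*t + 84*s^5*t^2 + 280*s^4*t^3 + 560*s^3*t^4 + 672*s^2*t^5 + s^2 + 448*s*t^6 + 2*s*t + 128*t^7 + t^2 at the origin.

A_{6}

The Hessian of f at 0 has rank 1. Corank 1: A-series; mu = 6 gives A_6.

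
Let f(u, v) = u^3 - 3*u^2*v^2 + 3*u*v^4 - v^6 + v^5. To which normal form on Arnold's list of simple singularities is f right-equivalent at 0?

E8

The Hessian of f at 0 is [[0, 0], [0, 0]] with rank 0, so corank 2. A Groebner basis of the Jacobian ideal J(f) in C{u,v} is {v^4, u^3, -u^2/2 + u*v^2}; counting standard monomials gives mu = 8. Corank 2; j^3 = u^3 is a perfect cube, so E-series; the 5-jet and mu = 8 give E_8.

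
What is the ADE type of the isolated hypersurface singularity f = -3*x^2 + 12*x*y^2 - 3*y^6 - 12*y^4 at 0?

A5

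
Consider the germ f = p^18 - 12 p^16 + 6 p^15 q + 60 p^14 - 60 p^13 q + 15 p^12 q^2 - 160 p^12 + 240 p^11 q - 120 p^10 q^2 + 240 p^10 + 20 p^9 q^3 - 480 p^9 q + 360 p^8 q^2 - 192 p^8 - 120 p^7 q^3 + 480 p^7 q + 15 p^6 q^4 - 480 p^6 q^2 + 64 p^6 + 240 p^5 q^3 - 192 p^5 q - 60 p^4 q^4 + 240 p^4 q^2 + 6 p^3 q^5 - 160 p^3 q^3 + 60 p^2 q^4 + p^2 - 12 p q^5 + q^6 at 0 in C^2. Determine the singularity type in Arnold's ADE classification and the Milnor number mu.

Type A_5, Milnor number mu = 5.

The Hessian of f at 0 has rank 1. Corank 1: A-series; mu = 5 gives A_5.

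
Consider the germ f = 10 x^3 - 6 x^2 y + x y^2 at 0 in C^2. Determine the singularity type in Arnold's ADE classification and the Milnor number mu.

The Hessian of f at 0 is [[0, 0], [0, 0]] with rank 0, so corank 2. A Groebner basis of the Jacobian ideal J(f) in C{x,y} is {y^3, x^2 - y^2/6, x*y - y^2/2}; counting standard monomials gives mu = 4. Corank 2; j^3 = x*(10*x^2 - 6*x*y + y^2) splits into three distinct lines over C (the quadratic factor has nonzero discriminant), so D_4.

Type D_{4}, Milnor number mu = 4.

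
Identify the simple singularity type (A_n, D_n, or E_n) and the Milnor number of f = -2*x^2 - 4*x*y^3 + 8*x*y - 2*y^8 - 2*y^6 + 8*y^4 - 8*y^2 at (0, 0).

Type A_7, Milnor number mu = 7.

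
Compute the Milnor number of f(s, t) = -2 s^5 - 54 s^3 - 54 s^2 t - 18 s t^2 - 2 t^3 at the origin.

8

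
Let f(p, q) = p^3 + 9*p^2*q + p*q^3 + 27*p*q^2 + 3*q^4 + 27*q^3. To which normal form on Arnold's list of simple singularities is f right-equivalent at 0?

The Hessian of f at 0 has rank 0. Corank 2; j^3 = (p + 3*q)^3 is a perfect cube, so E-series; the 4-jet and mu = 7 give E_7.

E_7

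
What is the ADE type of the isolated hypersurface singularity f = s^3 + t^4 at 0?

E6

The Hessian of f at 0 has rank 0. Corank 2; j^3 = s^3 is a perfect cube, so E-series; the 4-jet and mu = 6 give E_6.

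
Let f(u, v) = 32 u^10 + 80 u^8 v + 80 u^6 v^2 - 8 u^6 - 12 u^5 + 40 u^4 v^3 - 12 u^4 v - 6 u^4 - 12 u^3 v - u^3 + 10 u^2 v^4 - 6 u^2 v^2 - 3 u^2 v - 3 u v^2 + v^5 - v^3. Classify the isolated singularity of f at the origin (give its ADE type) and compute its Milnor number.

The Hessian of f at 0 is [[0, 0], [0, 0]] with rank 0, so corank 2. A Groebner basis of the Jacobian ideal J(f) in C{u,v} is {u^2/16 + u*v^3 + u*v^2/4 + u*v/8 + v^3/4 + v^2/16, v^4, u^3 + 3*u^2/4 + 3*u*v/2 + v^3 + 3*v^2/4, u^2*v - u^2/4 + u*v^2 - u*v/2 - v^2/4}; counting standard monomials gives mu = 8. Corank 2; j^3 = -(u + v)^3 is a perfect cube, so E-series; the 5-jet and mu = 8 give E_8.

Type E_{8}, Milnor number mu = 8.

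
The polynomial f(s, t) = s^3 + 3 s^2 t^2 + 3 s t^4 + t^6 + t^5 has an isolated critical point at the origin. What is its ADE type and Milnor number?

The Hessian of f at 0 is [[0, 0], [0, 0]] with rank 0, so corank 2. A Groebner basis of the Jacobian ideal J(f) in C{s,t} is {t^4, s^3, s^2/2 + s*t^2}; counting standard monomials gives mu = 8. Corank 2; j^3 = s^3 is a perfect cube, so E-series; the 5-jet and mu = 8 give E_8.

Type E_{8}, Milnor number mu = 8.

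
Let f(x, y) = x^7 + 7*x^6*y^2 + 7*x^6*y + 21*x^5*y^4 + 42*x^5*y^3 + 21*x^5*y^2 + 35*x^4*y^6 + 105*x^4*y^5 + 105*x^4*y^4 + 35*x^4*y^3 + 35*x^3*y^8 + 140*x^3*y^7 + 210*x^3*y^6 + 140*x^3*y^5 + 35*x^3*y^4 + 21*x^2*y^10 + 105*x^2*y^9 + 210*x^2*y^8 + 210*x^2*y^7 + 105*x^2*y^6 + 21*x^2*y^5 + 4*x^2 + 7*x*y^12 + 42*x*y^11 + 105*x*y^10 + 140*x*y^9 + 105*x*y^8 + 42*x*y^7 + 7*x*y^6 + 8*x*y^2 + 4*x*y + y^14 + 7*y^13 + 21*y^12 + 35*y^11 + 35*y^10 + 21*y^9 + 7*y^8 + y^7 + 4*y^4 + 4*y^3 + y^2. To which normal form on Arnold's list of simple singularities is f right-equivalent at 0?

A_{6}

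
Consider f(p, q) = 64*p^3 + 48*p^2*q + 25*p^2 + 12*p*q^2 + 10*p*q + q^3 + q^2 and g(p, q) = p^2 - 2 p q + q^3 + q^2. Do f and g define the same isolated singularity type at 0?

Yes.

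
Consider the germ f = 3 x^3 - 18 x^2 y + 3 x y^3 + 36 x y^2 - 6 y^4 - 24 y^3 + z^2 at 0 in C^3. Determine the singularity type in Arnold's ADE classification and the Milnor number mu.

Type E_{7}, Milnor number mu = 7.

The Hessian of f at 0 has rank 1. Corank 2; j^3 = 3*(x - 2*y)^3 is a perfect cube, so E-series; the 4-jet and mu = 7 give E_7.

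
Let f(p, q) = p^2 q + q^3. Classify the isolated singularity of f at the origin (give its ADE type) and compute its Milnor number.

The Hessian of f at 0 has rank 0. Corank 2; j^3 = q*(p^2 + q^2) splits into three distinct lines over C (the quadratic factor has nonzero discriminant), so D_4.

Type D4, Milnor number mu = 4.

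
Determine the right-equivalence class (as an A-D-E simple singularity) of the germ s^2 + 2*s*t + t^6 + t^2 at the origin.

A_5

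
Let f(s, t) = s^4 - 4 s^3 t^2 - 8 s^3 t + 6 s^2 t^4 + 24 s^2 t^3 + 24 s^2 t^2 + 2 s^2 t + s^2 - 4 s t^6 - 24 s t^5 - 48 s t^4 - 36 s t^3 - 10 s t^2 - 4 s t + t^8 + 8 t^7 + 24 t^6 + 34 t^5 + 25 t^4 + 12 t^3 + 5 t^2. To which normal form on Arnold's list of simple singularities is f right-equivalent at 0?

A_1

The Hessian of f at 0 has rank 2. Corank 0: nondegenerate Morse point, so A_1.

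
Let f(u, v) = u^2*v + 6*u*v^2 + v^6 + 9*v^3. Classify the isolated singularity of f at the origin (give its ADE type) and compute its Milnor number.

The Hessian of f at 0 is [[0, 0], [0, 0]] with rank 0, so corank 2. A Groebner basis of the Jacobian ideal J(f) in C{u,v} is {u^2/6 + v^5 - 3*v^2/2, u^3 + 27*v^3, u*v + 3*v^2}; counting standard monomials gives mu = 7. Corank 2; j^3 = v*(u + 3*v)^2 has shape L^2 M (L != M), so D-series; mu = 7 gives D_7.

Type D_7, Milnor number mu = 7.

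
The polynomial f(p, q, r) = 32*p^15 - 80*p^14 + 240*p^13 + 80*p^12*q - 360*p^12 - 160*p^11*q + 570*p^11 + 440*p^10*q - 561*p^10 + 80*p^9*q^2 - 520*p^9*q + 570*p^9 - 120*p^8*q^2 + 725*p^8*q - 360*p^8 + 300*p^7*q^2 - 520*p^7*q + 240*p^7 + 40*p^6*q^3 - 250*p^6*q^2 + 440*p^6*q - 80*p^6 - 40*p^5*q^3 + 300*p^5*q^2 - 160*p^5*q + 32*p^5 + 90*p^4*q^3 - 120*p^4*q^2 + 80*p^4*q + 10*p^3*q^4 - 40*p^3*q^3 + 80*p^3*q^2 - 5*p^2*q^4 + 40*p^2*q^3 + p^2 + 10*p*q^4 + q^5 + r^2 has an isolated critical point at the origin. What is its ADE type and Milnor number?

Type A_4, Milnor number mu = 4.

The Hessian of f at 0 has rank 2. Corank 1: A-series; mu = 4 gives A_4.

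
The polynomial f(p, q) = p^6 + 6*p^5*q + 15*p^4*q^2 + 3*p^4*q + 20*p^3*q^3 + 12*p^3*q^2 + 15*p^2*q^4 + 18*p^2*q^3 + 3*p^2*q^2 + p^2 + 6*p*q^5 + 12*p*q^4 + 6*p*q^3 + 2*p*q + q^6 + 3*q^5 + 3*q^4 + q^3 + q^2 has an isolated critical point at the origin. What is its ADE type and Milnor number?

The Hessian of f at 0 has rank 1. Corank 1: A-series; mu = 2 gives A_2.

Type A_2, Milnor number mu = 2.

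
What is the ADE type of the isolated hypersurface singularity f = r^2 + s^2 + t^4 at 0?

A_3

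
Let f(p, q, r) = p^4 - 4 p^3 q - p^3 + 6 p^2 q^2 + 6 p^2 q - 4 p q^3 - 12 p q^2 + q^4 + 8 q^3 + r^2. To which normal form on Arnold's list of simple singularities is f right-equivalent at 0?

E6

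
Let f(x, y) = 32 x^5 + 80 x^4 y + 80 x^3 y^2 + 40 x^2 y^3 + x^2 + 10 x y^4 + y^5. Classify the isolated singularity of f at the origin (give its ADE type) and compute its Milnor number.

The Hessian of f at 0 is [[2, 0], [0, 0]] with rank 1, so corank 1. A Groebner basis of the Jacobian ideal J(f) in C{x,y} is {y^4, x}; counting standard monomials gives mu = 4. Corank 1: A-series; mu = 4 gives A_4.

Type A_{4}, Milnor number mu = 4.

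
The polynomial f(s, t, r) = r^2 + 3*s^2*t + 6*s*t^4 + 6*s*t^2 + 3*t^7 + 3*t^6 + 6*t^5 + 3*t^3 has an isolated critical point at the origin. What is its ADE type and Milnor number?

Type D7, Milnor number mu = 7.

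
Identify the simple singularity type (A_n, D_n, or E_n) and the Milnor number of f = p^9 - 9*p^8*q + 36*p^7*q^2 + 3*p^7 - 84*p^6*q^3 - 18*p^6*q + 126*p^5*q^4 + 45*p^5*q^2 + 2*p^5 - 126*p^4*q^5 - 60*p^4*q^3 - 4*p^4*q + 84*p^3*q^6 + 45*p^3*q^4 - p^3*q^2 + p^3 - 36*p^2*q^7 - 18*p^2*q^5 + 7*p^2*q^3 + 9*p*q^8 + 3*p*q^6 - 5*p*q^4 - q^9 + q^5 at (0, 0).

Type E8, Milnor number mu = 8.

The Hessian of f at 0 has rank 0. Corank 2; j^3 = p^3 is a perfect cube, so E-series; the 5-jet and mu = 8 give E_8.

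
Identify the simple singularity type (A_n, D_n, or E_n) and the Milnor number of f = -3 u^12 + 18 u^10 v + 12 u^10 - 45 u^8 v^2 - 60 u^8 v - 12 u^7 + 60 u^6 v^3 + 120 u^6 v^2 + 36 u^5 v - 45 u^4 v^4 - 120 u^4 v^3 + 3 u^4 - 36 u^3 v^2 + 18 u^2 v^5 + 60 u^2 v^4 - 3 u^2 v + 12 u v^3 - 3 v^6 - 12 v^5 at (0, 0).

Type D_{7}, Milnor number mu = 7.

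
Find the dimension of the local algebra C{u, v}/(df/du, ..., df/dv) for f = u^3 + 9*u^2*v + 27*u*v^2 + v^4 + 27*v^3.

The Hessian of f at 0 is [[0, 0], [0, 0]] with rank 0, so corank 2. A Groebner basis of the Jacobian ideal J(f) in C{u,v} is {v^3, u^2 + 6*u*v + 9*v^2}; counting standard monomials gives mu = 6. Corank 2; j^3 = (u + 3*v)^3 is a perfect cube, so E-series; the 4-jet and mu = 6 give E_6.

6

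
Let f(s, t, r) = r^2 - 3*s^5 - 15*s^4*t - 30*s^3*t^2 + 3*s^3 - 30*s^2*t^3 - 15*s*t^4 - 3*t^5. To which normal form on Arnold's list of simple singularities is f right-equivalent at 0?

E_8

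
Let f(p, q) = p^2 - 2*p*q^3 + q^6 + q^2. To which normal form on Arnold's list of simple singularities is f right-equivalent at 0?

The Hessian of f at 0 has rank 2. Corank 0: nondegenerate Morse point, so A_1.

A_{1}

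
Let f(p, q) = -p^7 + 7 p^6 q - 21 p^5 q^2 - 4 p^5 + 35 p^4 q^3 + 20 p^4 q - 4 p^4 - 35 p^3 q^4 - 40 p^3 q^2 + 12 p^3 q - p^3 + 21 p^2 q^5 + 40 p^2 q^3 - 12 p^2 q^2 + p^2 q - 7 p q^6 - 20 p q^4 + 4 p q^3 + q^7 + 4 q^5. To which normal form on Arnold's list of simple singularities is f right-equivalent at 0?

The Hessian of f at 0 has rank 0. Corank 2; j^3 = -p^2*(p - q) has shape L^2 M (L != M), so D-series; mu = 8 gives D_8.

D8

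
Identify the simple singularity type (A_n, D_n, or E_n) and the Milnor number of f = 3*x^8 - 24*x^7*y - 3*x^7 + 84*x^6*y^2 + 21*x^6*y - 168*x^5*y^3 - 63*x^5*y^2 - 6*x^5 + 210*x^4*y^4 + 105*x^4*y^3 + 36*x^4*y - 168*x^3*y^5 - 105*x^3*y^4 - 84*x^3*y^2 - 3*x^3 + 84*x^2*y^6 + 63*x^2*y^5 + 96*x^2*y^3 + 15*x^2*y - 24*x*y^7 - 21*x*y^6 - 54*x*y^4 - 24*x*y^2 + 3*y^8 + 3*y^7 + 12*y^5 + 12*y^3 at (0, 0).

Type D_{9}, Milnor number mu = 9.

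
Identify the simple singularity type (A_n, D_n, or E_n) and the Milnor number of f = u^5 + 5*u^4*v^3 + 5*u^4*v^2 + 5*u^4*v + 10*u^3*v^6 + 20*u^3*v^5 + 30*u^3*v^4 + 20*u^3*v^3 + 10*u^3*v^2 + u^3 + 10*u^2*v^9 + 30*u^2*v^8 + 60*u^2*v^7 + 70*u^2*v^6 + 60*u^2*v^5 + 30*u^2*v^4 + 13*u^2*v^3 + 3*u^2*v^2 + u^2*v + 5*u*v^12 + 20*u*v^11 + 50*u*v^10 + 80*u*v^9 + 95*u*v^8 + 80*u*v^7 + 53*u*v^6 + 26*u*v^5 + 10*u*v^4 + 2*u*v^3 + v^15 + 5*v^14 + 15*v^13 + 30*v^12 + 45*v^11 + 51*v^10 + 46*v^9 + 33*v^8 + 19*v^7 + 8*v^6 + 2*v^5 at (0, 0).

The Hessian of f at 0 has rank 0. Corank 2; j^3 = u^2*(u + v) has shape L^2 M (L != M), so D-series; mu = 6 gives D_6.

Type D_6, Milnor number mu = 6.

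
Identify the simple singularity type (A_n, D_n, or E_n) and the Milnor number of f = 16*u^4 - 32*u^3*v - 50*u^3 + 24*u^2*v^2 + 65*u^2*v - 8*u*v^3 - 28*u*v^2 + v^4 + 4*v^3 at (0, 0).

Type D5, Milnor number mu = 5.

The Hessian of f at 0 is [[0, 0], [0, 0]] with rank 0, so corank 2. A Groebner basis of the Jacobian ideal J(f) in C{u,v} is {u*v^2 + 125*u*v/4 - 25*v^2/2, 625*u*v/8 + v^3 - 125*v^2/4, u^2 - 9*u*v/10 + v^2/5}; counting standard monomials gives mu = 5. Corank 2; j^3 = -(2*u - v)*(5*u - 2*v)^2 has shape L^2 M (L != M), so D-series; mu = 5 gives D_5.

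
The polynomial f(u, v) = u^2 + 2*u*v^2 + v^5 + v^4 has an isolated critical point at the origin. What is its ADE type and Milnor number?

Type A_{4}, Milnor number mu = 4.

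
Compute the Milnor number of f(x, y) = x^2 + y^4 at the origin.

The Hessian of f at 0 is [[2, 0], [0, 0]] with rank 1, so corank 1. A Groebner basis of the Jacobian ideal J(f) in C{x,y} is {y^3, x}; counting standard monomials gives mu = 3. Corank 1: A-series; mu = 3 gives A_3.

3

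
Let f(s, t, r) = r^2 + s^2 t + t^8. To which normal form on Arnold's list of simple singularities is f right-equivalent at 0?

The Hessian of f at 0 is [[0, 0, 0], [0, 0, 0], [0, 0, 2]] with rank 1, so corank 2. A Groebner basis of the Jacobian ideal J(f) in C{s,t,r} is {s^2/8 + t^7, s^3, s*t, r}; counting standard monomials gives mu = 9. Corank 2; j^3 = s^2*t has shape L^2 M (L != M), so D-series; mu = 9 gives D_9.

D_9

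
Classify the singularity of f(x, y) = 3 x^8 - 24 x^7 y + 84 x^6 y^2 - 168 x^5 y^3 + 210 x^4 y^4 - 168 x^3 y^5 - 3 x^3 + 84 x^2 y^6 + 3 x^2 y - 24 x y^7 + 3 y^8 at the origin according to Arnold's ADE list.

D9

The Hessian of f at 0 has rank 0. Corank 2; j^3 = -3*x^2*(x - y) has shape L^2 M (L != M), so D-series; mu = 9 gives D_9.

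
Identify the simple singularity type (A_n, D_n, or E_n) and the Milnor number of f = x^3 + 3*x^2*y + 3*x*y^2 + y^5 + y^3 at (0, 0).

The Hessian of f at 0 has rank 0. Corank 2; j^3 = (x + y)^3 is a perfect cube, so E-series; the 5-jet and mu = 8 give E_8.

Type E_8, Milnor number mu = 8.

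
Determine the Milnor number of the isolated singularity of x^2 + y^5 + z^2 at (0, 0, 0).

The Hessian of f at 0 is [[2, 0, 0], [0, 0, 0], [0, 0, 2]] with rank 2, so corank 1. A Groebner basis of the Jacobian ideal J(f) in C{x,y,z} is {y^4, x, z}; counting standard monomials gives mu = 4. Corank 1: A-series; mu = 4 gives A_4.

4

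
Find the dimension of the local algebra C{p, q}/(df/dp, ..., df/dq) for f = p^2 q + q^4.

5

The Hessian of f at 0 has rank 0. Corank 2; j^3 = p^2*q has shape L^2 M (L != M), so D-series; mu = 5 gives D_5.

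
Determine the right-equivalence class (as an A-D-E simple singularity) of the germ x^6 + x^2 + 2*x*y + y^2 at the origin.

A_{5}

The Hessian of f at 0 has rank 1. Corank 1: A-series; mu = 5 gives A_5.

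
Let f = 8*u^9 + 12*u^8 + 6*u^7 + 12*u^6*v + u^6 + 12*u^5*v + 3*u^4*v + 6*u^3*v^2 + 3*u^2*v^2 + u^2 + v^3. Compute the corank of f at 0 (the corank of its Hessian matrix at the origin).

1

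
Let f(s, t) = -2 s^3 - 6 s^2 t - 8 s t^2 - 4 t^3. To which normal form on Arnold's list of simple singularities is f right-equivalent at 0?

D_{4}

The Hessian of f at 0 is [[0, 0], [0, 0]] with rank 0, so corank 2. A Groebner basis of the Jacobian ideal J(f) in C{s,t} is {t^3, s^2 - 2*t^2/3, s*t + t^2}; counting standard monomials gives mu = 4. Corank 2; j^3 = -2*(s + t)*(s^2 + 2*s*t + 2*t^2) splits into three distinct lines over C (the quadratic factor has nonzero discriminant), so D_4.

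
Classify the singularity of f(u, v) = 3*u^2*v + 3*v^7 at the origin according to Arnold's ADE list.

D8

The Hessian of f at 0 has rank 0. Corank 2; j^3 = 3*u^2*v has shape L^2 M (L != M), so D-series; mu = 8 gives D_8.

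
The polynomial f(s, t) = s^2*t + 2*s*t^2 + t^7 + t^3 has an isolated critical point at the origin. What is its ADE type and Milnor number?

The Hessian of f at 0 is [[0, 0], [0, 0]] with rank 0, so corank 2. A Groebner basis of the Jacobian ideal J(f) in C{s,t} is {s^2/7 + t^6 - t^2/7, s^3 + t^3, s*t + t^2}; counting standard monomials gives mu = 8. Corank 2; j^3 = t*(s + t)^2 has shape L^2 M (L != M), so D-series; mu = 8 gives D_8.

Type D8, Milnor number mu = 8.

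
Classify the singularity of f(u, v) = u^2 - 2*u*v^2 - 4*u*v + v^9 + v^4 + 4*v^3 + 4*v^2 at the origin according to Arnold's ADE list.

The Hessian of f at 0 is [[2, -4], [-4, 8]] with rank 1, so corank 1. A Groebner basis of the Jacobian ideal J(f) in C{u,v} is {u^4 - 8*u^3*v + 24*u^3 - 80*u^2*v + 80*u^2 - 192*u*v + 64*u - 128*v, -u + v^2 + 2*v}; counting standard monomials gives mu = 8. Corank 1: A-series; mu = 8 gives A_8.

A_8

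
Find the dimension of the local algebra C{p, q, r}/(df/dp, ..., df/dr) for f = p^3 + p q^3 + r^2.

The Hessian of f at 0 has rank 1. Corank 2; j^3 = p^3 is a perfect cube, so E-series; the 4-jet and mu = 7 give E_7.

7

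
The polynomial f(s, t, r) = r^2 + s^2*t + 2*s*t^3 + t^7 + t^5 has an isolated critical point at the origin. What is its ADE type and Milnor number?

The Hessian of f at 0 has rank 1. Corank 2; j^3 = s^2*t has shape L^2 M (L != M), so D-series; mu = 8 gives D_8.

Type D_8, Milnor number mu = 8.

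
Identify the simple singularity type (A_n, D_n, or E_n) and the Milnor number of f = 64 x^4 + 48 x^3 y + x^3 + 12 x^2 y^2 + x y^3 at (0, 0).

The Hessian of f at 0 is [[0, 0], [0, 0]] with rank 0, so corank 2. A Groebner basis of the Jacobian ideal J(f) in C{x,y} is {3*x^2/16 + y^4 + y^3/16, x^3, x^2*y - x^2/16 - y^3/48, x^2/2 + x*y^2 + y^3/6}; counting standard monomials gives mu = 7. Corank 2; j^3 = x^3 is a perfect cube, so E-series; the 4-jet and mu = 7 give E_7.

Type E7, Milnor number mu = 7.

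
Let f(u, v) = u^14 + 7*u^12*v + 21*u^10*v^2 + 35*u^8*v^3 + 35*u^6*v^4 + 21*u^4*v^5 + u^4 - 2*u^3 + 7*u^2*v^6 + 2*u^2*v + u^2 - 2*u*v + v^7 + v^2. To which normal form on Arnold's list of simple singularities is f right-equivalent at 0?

A_{6}

The Hessian of f at 0 is [[2, -2], [-2, 2]] with rank 1, so corank 1. A Groebner basis of the Jacobian ideal J(f) in C{u,v} is {-14*u*v/3 + 5*u/3 + v^4 + 4*v^3/3 + 3*v^2 - 5*v/3, u*v^2 - 4*u*v/3 + u/3 - v^3/3 + v^2 - v/3, u^2 - u + v}; counting standard monomials gives mu = 6. Corank 1: A-series; mu = 6 gives A_6.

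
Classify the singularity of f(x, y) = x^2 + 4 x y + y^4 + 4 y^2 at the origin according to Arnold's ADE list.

A3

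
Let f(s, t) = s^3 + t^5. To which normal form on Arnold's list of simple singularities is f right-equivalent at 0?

E8

The Hessian of f at 0 has rank 0. Corank 2; j^3 = s^3 is a perfect cube, so E-series; the 5-jet and mu = 8 give E_8.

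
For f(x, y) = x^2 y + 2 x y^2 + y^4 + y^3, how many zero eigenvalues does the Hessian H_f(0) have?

The Hessian at 0 is [[0, 0], [0, 0]] of rank 0; hence corank 2.

2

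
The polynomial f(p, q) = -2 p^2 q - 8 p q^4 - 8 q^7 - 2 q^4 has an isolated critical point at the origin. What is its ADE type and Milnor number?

Type D_{5}, Milnor number mu = 5.

The Hessian of f at 0 is [[0, 0], [0, 0]] with rank 0, so corank 2. A Groebner basis of the Jacobian ideal J(f) in C{p,q} is {p^3, p^2/4 + q^3, p*q}; counting standard monomials gives mu = 5. Corank 2; j^3 = -2*p^2*q has shape L^2 M (L != M), so D-series; mu = 5 gives D_5.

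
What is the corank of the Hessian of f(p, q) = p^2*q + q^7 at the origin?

Hessian at 0 has rank 0.

2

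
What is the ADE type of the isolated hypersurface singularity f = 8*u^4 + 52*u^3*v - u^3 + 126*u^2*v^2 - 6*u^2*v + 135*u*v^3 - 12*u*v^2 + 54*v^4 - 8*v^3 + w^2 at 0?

E_7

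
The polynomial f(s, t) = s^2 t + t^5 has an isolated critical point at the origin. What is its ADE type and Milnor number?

The Hessian of f at 0 has rank 0. Corank 2; j^3 = s^2*t has shape L^2 M (L != M), so D-series; mu = 6 gives D_6.

Type D_6, Milnor number mu = 6.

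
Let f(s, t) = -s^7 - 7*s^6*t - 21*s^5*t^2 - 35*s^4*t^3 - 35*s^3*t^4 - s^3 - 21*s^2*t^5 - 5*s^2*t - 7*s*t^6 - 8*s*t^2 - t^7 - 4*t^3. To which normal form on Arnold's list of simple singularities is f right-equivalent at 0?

D_8

The Hessian of f at 0 is [[0, 0], [0, 0]] with rank 0, so corank 2. A Groebner basis of the Jacobian ideal J(f) in C{s,t} is {s*t/7 + t^6 + 2*t^2/7, s*t^2 + 2*t^3, s^2 + 3*s*t + 2*t^2}; counting standard monomials gives mu = 8. Corank 2; j^3 = -(s + t)*(s + 2*t)^2 has shape L^2 M (L != M), so D-series; mu = 8 gives D_8.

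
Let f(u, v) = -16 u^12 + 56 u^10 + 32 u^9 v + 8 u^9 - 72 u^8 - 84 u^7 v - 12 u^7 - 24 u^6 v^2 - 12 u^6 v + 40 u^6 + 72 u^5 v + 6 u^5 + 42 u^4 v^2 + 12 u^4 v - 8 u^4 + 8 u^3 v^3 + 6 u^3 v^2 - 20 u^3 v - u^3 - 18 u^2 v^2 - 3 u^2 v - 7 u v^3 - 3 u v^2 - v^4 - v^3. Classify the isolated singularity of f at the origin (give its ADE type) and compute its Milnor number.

The Hessian of f at 0 has rank 0. Corank 2; j^3 = -(u + v)^3 is a perfect cube, so E-series; the 4-jet and mu = 7 give E_7.

Type E_{7}, Milnor number mu = 7.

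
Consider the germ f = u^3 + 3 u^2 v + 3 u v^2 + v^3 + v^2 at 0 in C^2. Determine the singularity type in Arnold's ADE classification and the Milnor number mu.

Type A_{2}, Milnor number mu = 2.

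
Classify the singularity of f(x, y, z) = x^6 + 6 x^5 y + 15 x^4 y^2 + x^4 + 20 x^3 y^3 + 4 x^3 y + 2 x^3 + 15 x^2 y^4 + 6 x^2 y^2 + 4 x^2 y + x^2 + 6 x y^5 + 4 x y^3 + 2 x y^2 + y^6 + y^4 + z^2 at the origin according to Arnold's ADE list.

A_{5}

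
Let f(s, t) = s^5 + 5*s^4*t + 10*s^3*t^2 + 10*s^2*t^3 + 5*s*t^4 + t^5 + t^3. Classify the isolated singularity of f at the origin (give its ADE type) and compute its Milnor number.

Type E_8, Milnor number mu = 8.

The Hessian of f at 0 is [[0, 0], [0, 0]] with rank 0, so corank 2. A Groebner basis of the Jacobian ideal J(f) in C{s,t} is {s^4 + 4*s^3*t, t^2}; counting standard monomials gives mu = 8. Corank 2; j^3 = t^3 is a perfect cube, so E-series; the 5-jet and mu = 8 give E_8.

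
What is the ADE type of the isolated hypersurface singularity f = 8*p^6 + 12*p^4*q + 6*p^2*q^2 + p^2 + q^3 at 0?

A_{2}

The Hessian of f at 0 has rank 1. Corank 1: A-series; mu = 2 gives A_2.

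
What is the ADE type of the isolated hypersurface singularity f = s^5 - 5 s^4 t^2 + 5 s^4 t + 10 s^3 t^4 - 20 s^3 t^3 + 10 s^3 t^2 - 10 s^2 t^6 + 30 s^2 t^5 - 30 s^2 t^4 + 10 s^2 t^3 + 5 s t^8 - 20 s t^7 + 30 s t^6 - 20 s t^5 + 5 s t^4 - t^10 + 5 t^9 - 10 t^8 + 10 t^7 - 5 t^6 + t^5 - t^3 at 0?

E_{8}

The Hessian of f at 0 is [[0, 0], [0, 0]] with rank 0, so corank 2. A Groebner basis of the Jacobian ideal J(f) in C{s,t} is {s^4 + 4*s^3*t, t^2}; counting standard monomials gives mu = 8. Corank 2; j^3 = -t^3 is a perfect cube, so E-series; the 5-jet and mu = 8 give E_8.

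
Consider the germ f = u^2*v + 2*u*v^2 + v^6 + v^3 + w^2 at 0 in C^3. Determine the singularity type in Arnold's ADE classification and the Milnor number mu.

Type D_7, Milnor number mu = 7.

The Hessian of f at 0 has rank 1. Corank 2; j^3 = v*(u + v)^2 has shape L^2 M (L != M), so D-series; mu = 7 gives D_7.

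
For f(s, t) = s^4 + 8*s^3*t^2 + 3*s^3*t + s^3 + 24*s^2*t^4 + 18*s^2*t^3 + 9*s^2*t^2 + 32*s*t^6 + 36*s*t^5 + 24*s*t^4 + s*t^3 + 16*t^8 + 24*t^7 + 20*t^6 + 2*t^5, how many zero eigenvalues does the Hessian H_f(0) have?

2

Hessian at 0 has rank 0.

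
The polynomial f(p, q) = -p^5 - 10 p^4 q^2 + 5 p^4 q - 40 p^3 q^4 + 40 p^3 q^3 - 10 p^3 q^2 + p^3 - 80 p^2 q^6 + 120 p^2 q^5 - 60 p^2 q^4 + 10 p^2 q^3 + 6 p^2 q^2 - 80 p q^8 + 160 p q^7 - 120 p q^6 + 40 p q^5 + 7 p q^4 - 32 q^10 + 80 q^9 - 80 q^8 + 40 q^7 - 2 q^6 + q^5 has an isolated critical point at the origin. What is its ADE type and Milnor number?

The Hessian of f at 0 has rank 0. Corank 2; j^3 = p^3 is a perfect cube, so E-series; the 5-jet and mu = 8 give E_8.

Type E8, Milnor number mu = 8.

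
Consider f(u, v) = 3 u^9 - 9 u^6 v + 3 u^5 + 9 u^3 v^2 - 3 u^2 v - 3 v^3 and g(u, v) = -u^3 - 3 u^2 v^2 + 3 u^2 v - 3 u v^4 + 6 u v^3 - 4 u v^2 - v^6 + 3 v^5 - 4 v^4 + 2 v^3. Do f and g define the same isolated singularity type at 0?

Yes.

The Hessian of f at 0 is [[0, 0], [0, 0]] with rank 0, so corank 2. A Groebner basis of the Jacobian ideal J(f) in C{u,v} is {v^3, u^2 + 3*v^2, u*v}; counting standard monomials gives mu = 4. Corank 2; j^3 = -3*v*(u^2 + v^2) splits into three distinct lines over C (the quadratic factor has nonzero discriminant), so D_4. The Hessian of g at 0 is [[0, 0], [0, 0]] with rank 0, so corank 2. A Groebner basis of the Jacobian ideal J(g) in C{u,v} is {v^3, u^2 - 2*v^2/3, u*v - v^2}; counting standard monomials gives mu = 4. Corank 2; j^3 = -(u - v)*(u^2 - 2*u*v + 2*v^2) splits into three distinct lines over C (the quadratic factor has nonzero discriminant), so D_4. Both have type D_4, hence right-equivalent.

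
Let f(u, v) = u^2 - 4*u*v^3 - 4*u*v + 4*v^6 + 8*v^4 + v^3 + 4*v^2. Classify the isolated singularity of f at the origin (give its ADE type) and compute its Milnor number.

Type A_{2}, Milnor number mu = 2.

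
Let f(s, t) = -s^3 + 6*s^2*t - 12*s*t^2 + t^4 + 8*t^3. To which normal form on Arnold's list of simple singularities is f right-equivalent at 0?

The Hessian of f at 0 has rank 0. Corank 2; j^3 = -(s - 2*t)^3 is a perfect cube, so E-series; the 4-jet and mu = 6 give E_6.

E_6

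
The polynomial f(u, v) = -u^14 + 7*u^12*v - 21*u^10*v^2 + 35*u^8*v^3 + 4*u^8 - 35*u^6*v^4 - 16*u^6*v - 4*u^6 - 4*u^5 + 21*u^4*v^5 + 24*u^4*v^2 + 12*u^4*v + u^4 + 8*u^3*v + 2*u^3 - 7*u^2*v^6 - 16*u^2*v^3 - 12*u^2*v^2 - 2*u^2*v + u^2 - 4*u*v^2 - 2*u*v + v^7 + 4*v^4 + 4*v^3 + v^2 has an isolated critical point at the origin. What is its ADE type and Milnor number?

Type A6, Milnor number mu = 6.

The Hessian of f at 0 has rank 1. Corank 1: A-series; mu = 6 gives A_6.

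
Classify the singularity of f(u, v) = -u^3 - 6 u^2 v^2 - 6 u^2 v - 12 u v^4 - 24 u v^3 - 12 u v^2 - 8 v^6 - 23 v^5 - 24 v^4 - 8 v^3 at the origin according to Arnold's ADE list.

E_{8}

The Hessian of f at 0 is [[0, 0], [0, 0]] with rank 0, so corank 2. A Groebner basis of the Jacobian ideal J(f) in C{u,v} is {v^4, u^3 + 6*u^2*v - 3*u^2 - 12*u*v - 16*v^3 - 12*v^2, u^2/4 + u*v^2 + u*v + 2*v^3 + v^2}; counting standard monomials gives mu = 8. Corank 2; j^3 = -(u + 2*v)^3 is a perfect cube, so E-series; the 5-jet and mu = 8 give E_8.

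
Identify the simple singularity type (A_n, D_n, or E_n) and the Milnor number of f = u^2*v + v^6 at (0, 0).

The Hessian of f at 0 has rank 0. Corank 2; j^3 = u^2*v has shape L^2 M (L != M), so D-series; mu = 7 gives D_7.

Type D_{7}, Milnor number mu = 7.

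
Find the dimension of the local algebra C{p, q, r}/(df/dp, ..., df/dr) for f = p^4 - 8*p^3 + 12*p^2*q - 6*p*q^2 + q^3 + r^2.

6

The Hessian of f at 0 has rank 1. Corank 2; j^3 = -(2*p - q)^3 is a perfect cube, so E-series; the 4-jet and mu = 6 give E_6.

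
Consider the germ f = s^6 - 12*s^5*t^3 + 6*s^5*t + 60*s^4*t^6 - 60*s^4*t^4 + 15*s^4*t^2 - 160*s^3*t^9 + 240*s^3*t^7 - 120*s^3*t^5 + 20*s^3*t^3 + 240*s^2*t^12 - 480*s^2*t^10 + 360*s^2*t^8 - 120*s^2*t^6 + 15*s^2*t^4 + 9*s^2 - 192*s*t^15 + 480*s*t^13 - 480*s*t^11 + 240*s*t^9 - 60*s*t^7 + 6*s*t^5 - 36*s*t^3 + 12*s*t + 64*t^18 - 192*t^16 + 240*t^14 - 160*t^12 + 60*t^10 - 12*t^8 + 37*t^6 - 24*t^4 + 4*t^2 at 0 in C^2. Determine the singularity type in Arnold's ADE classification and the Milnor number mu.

Type A_{5}, Milnor number mu = 5.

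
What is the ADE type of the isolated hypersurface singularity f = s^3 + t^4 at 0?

E6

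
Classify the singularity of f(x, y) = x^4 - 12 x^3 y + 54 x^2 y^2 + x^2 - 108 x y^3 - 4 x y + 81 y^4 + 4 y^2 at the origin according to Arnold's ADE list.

A_{3}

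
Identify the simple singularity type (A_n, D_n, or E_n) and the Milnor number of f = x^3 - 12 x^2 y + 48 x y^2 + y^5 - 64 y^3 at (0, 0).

The Hessian of f at 0 has rank 0. Corank 2; j^3 = (x - 4*y)^3 is a perfect cube, so E-series; the 5-jet and mu = 8 give E_8.

Type E_{8}, Milnor number mu = 8.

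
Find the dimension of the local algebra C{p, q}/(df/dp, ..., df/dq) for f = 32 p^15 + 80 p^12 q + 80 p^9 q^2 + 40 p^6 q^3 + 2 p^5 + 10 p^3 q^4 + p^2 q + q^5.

The Hessian of f at 0 is [[0, 0], [0, 0]] with rank 0, so corank 2. A Groebner basis of the Jacobian ideal J(f) in C{p,q} is {p^2/5 + q^4, p^3, p*q}; counting standard monomials gives mu = 6. Corank 2; j^3 = p^2*q has shape L^2 M (L != M), so D-series; mu = 6 gives D_6.

6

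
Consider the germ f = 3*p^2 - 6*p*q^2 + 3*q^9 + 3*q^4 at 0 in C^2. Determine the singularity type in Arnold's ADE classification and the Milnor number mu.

Type A_{8}, Milnor number mu = 8.

The Hessian of f at 0 has rank 1. Corank 1: A-series; mu = 8 gives A_8.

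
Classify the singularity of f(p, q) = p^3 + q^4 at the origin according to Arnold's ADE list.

The Hessian of f at 0 has rank 0. Corank 2; j^3 = p^3 is a perfect cube, so E-series; the 4-jet and mu = 6 give E_6.

E_{6}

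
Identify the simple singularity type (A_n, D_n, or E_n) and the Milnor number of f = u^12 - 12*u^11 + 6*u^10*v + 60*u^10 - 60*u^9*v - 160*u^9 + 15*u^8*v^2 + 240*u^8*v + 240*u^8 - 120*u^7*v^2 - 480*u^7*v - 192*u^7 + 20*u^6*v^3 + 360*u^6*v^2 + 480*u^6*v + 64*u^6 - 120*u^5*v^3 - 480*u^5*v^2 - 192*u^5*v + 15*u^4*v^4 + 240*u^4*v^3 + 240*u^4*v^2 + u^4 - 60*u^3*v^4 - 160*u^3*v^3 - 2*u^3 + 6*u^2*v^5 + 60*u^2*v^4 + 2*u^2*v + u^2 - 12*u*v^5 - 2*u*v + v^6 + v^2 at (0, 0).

The Hessian of f at 0 is [[2, -2], [-2, 2]] with rank 1, so corank 1. A Groebner basis of the Jacobian ideal J(f) in C{u,v} is {u*v^2 - 3*u*v + u + 2*v^2 - v, -5*u*v + 2*u + v^3 + 3*v^2 - 2*v, u^2 - u + v}; counting standard monomials gives mu = 5. Corank 1: A-series; mu = 5 gives A_5.

Type A_5, Milnor number mu = 5.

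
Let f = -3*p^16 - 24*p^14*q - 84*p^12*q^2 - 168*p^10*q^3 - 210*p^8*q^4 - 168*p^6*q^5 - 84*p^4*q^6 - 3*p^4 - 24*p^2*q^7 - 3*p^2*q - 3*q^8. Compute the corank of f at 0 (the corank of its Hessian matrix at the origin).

Hessian at 0 has rank 0.

2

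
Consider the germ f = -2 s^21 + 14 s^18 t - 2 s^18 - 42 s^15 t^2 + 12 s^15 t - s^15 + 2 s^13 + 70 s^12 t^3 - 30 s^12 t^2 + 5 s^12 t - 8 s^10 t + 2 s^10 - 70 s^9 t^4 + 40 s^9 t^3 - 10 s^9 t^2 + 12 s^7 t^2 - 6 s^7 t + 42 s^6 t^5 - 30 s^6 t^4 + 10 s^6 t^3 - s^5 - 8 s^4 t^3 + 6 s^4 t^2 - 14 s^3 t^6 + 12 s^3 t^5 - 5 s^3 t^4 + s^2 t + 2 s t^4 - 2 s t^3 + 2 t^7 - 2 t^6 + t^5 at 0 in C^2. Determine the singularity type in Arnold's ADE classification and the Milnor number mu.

Type D_8, Milnor number mu = 8.

The Hessian of f at 0 is [[0, 0], [0, 0]] with rank 0, so corank 2. A Groebner basis of the Jacobian ideal J(f) in C{s,t} is {-s^2/6 + s*t^3 + 4*s*t^2/3 + 7*s*t/6 - 7*t^3/6, s*t + t^4 - t^3, s^3 + s^2/6 - s*t^2/3 - s*t/6 + t^3/6, s^2*t - s^2/3 + 5*s*t^2/3 + 4*s*t/3 - 4*t^3/3}; counting standard monomials gives mu = 8. Corank 2; j^3 = s^2*t has shape L^2 M (L != M), so D-series; mu = 8 gives D_8.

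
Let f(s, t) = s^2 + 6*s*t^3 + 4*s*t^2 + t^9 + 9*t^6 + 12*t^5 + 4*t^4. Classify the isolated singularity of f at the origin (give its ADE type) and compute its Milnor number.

The Hessian of f at 0 has rank 1. Corank 1: A-series; mu = 8 gives A_8.

Type A_8, Milnor number mu = 8.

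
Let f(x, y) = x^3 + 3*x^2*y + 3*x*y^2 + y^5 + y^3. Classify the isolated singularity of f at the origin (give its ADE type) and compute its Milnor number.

Type E_8, Milnor number mu = 8.

The Hessian of f at 0 has rank 0. Corank 2; j^3 = (x + y)^3 is a perfect cube, so E-series; the 5-jet and mu = 8 give E_8.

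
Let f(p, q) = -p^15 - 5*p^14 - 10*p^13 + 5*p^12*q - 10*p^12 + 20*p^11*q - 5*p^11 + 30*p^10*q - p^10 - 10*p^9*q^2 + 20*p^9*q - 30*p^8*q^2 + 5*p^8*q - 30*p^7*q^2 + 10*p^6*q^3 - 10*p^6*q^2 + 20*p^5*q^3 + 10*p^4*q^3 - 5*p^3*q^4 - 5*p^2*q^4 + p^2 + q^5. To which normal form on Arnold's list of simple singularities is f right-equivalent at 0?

The Hessian of f at 0 has rank 1. Corank 1: A-series; mu = 4 gives A_4.

A_4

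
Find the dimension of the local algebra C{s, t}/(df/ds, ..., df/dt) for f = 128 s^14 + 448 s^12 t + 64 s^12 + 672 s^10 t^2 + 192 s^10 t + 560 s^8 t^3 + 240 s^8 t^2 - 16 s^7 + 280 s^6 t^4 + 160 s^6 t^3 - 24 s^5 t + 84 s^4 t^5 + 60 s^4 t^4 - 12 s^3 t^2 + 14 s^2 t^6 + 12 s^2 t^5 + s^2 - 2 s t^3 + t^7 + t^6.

The Hessian of f at 0 has rank 1. Corank 1: A-series; mu = 6 gives A_6.

6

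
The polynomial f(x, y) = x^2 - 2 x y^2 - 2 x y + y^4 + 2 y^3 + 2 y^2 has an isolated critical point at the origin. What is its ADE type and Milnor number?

Type A_1, Milnor number mu = 1.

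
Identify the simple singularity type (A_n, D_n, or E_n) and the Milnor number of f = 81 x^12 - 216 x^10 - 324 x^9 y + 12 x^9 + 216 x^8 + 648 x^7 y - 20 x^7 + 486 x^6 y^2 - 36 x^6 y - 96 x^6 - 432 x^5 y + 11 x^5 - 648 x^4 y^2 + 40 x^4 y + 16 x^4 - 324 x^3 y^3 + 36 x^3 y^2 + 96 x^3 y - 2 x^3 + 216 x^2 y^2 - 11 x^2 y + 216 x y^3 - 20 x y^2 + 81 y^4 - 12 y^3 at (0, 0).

The Hessian of f at 0 has rank 0. Corank 2; j^3 = -(x + 2*y)^2*(2*x + 3*y) has shape L^2 M (L != M), so D-series; mu = 5 gives D_5.

Type D_5, Milnor number mu = 5.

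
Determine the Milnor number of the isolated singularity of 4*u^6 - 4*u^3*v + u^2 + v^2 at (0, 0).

1

The Hessian of f at 0 has rank 2. Corank 0: nondegenerate Morse point, so A_1.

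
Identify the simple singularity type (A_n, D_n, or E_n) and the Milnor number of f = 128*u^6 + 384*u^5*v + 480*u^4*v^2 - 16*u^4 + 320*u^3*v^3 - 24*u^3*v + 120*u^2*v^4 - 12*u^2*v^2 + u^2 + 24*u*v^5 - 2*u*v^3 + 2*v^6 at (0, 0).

The Hessian of f at 0 is [[2, 0], [0, 0]] with rank 1, so corank 1. A Groebner basis of the Jacobian ideal J(f) in C{u,v} is {u*v^2, -u + v^3, u^2}; counting standard monomials gives mu = 5. Corank 1: A-series; mu = 5 gives A_5.

Type A_{5}, Milnor number mu = 5.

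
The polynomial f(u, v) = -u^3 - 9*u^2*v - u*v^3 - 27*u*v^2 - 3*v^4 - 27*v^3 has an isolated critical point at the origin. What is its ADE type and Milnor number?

Type E_7, Milnor number mu = 7.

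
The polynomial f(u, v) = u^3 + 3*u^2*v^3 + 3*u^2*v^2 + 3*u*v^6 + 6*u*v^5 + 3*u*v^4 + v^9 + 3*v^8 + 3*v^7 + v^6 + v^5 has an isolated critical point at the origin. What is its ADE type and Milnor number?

The Hessian of f at 0 has rank 0. Corank 2; j^3 = u^3 is a perfect cube, so E-series; the 5-jet and mu = 8 give E_8.

Type E_{8}, Milnor number mu = 8.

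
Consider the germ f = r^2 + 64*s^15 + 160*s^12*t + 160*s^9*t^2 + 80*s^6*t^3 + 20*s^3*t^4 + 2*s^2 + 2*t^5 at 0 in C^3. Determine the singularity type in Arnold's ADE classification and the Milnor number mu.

The Hessian of f at 0 has rank 2. Corank 1: A-series; mu = 4 gives A_4.

Type A4, Milnor number mu = 4.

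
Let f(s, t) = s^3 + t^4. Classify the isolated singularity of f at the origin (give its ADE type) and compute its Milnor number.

The Hessian of f at 0 is [[0, 0], [0, 0]] with rank 0, so corank 2. A Groebner basis of the Jacobian ideal J(f) in C{s,t} is {t^3, s^2}; counting standard monomials gives mu = 6. Corank 2; j^3 = s^3 is a perfect cube, so E-series; the 4-jet and mu = 6 give E_6.

Type E_{6}, Milnor number mu = 6.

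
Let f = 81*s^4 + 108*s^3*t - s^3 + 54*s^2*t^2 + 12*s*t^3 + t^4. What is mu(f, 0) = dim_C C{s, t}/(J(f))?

6

The Hessian of f at 0 is [[0, 0], [0, 0]] with rank 0, so corank 2. A Groebner basis of the Jacobian ideal J(f) in C{s,t} is {t^4, s*t^2 + t^3/9, s^2}; counting standard monomials gives mu = 6. Corank 2; j^3 = -s^3 is a perfect cube, so E-series; the 4-jet and mu = 6 give E_6.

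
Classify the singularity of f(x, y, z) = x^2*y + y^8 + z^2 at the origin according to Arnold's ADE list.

D_{9}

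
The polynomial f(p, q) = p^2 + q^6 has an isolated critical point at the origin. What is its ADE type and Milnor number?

Type A_{5}, Milnor number mu = 5.

The Hessian of f at 0 is [[2, 0], [0, 0]] with rank 1, so corank 1. A Groebner basis of the Jacobian ideal J(f) in C{p,q} is {q^5, p}; counting standard monomials gives mu = 5. Corank 1: A-series; mu = 5 gives A_5.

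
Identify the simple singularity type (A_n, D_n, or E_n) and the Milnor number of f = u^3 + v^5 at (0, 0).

Type E8, Milnor number mu = 8.

The Hessian of f at 0 has rank 0. Corank 2; j^3 = u^3 is a perfect cube, so E-series; the 5-jet and mu = 8 give E_8.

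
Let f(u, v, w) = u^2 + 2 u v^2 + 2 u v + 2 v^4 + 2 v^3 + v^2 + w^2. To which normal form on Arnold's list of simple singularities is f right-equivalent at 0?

A_3

The Hessian of f at 0 is [[2, 2, 0], [2, 2, 0], [0, 0, 2]] with rank 2, so corank 1. A Groebner basis of the Jacobian ideal J(f) in C{u,v,w} is {u^2 + u + v, u*v - u - v, u + v^2 + v, w}; counting standard monomials gives mu = 3. Corank 1: A-series; mu = 3 gives A_3.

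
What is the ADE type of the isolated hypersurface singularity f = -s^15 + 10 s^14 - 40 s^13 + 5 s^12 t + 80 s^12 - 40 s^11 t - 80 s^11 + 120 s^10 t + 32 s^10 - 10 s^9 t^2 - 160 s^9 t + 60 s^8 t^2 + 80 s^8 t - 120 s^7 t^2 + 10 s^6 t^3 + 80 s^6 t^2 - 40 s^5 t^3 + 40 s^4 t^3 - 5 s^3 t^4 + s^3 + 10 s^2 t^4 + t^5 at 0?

E_{8}

The Hessian of f at 0 is [[0, 0], [0, 0]] with rank 0, so corank 2. A Groebner basis of the Jacobian ideal J(f) in C{s,t} is {t^4, s^2}; counting standard monomials gives mu = 8. Corank 2; j^3 = s^3 is a perfect cube, so E-series; the 5-jet and mu = 8 give E_8.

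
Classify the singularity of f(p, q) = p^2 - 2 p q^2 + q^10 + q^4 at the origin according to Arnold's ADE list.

A9

The Hessian of f at 0 has rank 1. Corank 1: A-series; mu = 9 gives A_9.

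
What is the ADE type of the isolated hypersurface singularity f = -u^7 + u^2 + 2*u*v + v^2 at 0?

A_6

The Hessian of f at 0 is [[2, 2], [2, 2]] with rank 1, so corank 1. A Groebner basis of the Jacobian ideal J(f) in C{u,v} is {v^6, u + v}; counting standard monomials gives mu = 6. Corank 1: A-series; mu = 6 gives A_6.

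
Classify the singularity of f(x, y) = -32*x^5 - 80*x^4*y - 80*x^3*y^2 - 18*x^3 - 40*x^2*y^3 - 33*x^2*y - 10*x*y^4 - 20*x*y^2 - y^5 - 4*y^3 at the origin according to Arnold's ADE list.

The Hessian of f at 0 has rank 0. Corank 2; j^3 = -(2*x + y)*(3*x + 2*y)^2 has shape L^2 M (L != M), so D-series; mu = 6 gives D_6.

D_{6}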